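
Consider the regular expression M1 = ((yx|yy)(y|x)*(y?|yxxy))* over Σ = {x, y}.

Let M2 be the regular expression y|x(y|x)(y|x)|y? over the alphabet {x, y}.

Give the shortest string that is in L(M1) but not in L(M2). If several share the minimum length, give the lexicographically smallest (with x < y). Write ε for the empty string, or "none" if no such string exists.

yx

The string yx is accepted by M1 but not by M2.
No shorter string lies in the difference, and yx is the lexicographically first length-2 string in L(M1) \ L(M2).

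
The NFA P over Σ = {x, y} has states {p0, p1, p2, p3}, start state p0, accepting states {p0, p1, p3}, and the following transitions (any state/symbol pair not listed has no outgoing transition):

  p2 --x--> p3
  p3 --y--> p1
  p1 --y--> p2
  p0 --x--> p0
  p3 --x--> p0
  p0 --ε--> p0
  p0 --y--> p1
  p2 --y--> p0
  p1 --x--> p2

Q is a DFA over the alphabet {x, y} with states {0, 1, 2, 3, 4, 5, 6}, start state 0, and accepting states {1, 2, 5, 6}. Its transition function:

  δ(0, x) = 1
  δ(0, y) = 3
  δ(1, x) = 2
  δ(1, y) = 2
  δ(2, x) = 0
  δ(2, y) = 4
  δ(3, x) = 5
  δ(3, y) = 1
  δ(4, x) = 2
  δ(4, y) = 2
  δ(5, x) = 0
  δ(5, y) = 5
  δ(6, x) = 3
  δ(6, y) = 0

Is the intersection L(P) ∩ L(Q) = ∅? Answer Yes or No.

No

The string x is accepted by both P and Q.
Hence L(P) ∩ L(Q) ≠ ∅.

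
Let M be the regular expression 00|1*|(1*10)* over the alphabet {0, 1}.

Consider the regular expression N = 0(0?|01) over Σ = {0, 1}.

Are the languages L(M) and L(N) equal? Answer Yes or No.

No

The empty string ε is accepted by M but rejected by N.
So L(M) ≠ L(N).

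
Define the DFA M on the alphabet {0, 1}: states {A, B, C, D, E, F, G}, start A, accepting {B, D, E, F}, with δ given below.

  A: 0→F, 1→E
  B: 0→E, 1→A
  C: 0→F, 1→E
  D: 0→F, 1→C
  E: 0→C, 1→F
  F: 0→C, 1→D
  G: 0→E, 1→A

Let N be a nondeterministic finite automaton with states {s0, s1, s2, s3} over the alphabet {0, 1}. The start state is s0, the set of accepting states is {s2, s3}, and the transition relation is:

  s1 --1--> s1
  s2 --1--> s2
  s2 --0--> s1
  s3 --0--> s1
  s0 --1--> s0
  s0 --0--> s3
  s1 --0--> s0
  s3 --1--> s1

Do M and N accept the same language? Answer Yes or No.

No

The string 1 is accepted by M but rejected by N.
So L(M) ≠ L(N).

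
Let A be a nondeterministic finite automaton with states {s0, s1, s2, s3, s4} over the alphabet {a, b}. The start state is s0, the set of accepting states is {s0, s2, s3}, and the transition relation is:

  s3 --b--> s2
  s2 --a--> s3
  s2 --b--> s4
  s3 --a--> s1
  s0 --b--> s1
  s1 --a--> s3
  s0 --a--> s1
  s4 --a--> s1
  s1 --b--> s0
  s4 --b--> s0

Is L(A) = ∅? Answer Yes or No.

The empty string ε is accepted: the run s0 ends in the accepting state s0.
Since at least one string is accepted, L(A) is not empty.

No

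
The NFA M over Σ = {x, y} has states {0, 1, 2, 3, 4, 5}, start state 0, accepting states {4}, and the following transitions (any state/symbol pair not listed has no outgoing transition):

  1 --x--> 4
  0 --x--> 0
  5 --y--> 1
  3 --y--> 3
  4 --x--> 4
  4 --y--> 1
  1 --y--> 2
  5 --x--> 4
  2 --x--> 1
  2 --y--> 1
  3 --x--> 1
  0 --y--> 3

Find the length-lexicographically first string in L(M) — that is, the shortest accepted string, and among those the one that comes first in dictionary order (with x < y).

A breadth-first search from 0 reaches an accepting state first via the path 0 → 3 → 1 → 4 on input yxx.
No string of length < 3 is accepted (BFS exhausts all shorter strings without reaching an accepting state), and yxx is the lexicographically least accepting string of length 3.

yxx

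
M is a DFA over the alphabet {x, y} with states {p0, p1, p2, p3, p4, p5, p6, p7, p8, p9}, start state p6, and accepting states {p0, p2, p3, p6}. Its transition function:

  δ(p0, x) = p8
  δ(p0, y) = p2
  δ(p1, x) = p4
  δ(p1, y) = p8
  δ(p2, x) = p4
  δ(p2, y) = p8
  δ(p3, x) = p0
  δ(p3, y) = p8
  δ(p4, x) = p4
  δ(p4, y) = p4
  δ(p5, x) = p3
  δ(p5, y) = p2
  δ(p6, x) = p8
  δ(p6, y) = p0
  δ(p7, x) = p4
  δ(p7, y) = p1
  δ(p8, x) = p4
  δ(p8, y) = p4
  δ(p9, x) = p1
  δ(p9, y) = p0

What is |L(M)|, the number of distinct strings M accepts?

The useful subgraph on states {p0, p2, p6} is acyclic, so L(M) is finite; the longest accepting path visits 3 useful states, giving maximum string length 2.
Counting accepting paths from p6 by length: 1 of length 0, 1 of length 1, 1 of length 2. Total 3.

3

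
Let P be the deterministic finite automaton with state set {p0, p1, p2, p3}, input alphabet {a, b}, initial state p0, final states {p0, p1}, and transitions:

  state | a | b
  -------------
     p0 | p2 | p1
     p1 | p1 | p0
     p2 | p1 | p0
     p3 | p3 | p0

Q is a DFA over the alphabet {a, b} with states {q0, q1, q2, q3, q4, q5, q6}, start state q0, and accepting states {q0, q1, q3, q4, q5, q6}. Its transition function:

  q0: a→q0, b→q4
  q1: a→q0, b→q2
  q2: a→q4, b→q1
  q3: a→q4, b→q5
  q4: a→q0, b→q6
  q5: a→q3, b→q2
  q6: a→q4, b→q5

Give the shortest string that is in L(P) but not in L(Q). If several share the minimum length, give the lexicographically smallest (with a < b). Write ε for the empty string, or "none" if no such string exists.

The string bbbb is accepted by P but not by Q.
No shorter string lies in the difference, and bbbb is the lexicographically first length-4 string in L(P) \ L(Q).

bbbb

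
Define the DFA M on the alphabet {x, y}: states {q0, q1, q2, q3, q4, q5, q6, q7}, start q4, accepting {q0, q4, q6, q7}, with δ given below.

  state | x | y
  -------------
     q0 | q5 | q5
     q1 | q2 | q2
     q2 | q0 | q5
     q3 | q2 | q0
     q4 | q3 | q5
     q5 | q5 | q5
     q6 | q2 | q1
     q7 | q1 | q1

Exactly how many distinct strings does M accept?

3

The useful subgraph on states {q0, q2, q3, q4} is acyclic, so L(M) is finite; the longest accepting path visits 4 useful states, giving maximum string length 3.
Counting accepting paths from q4 by length: 1 of length 0, 1 of length 2, 1 of length 3. Total 3.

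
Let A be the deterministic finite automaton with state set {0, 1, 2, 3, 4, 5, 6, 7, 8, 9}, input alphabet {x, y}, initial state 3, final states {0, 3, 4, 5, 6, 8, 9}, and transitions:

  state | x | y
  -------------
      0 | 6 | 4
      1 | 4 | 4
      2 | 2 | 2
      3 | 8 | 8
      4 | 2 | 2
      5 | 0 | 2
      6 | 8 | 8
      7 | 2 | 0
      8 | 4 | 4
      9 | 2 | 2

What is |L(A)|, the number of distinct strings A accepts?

7

The useful subgraph on states {3, 4, 8} is acyclic, so L(A) is finite; the longest accepting path visits 3 useful states, giving maximum string length 2.
Counting accepting paths from 3 by length: 1 of length 0, 2 of length 1, 4 of length 2. Total 7.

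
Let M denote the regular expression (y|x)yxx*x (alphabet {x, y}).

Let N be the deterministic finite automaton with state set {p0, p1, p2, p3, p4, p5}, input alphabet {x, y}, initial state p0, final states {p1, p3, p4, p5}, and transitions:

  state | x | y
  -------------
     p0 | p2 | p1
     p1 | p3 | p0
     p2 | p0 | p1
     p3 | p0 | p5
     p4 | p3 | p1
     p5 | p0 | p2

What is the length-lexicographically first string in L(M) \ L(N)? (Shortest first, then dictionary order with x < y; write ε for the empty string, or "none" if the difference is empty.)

xyxx

The string xyxx is accepted by M but not by N.
No shorter string lies in the difference, and xyxx is the lexicographically first length-4 string in L(M) \ L(N).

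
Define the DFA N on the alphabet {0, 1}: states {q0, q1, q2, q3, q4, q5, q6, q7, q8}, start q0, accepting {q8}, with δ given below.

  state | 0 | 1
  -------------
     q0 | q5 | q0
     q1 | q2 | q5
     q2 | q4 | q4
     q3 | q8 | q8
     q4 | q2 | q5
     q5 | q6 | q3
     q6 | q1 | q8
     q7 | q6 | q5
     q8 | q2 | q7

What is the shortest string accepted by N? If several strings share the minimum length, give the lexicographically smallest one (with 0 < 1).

A breadth-first search from q0 reaches an accepting state first via the path q0 → q5 → q6 → q8 on input 001.
No string of length < 3 is accepted (BFS exhausts all shorter strings without reaching an accepting state), and 001 is the lexicographically least accepting string of length 3.

001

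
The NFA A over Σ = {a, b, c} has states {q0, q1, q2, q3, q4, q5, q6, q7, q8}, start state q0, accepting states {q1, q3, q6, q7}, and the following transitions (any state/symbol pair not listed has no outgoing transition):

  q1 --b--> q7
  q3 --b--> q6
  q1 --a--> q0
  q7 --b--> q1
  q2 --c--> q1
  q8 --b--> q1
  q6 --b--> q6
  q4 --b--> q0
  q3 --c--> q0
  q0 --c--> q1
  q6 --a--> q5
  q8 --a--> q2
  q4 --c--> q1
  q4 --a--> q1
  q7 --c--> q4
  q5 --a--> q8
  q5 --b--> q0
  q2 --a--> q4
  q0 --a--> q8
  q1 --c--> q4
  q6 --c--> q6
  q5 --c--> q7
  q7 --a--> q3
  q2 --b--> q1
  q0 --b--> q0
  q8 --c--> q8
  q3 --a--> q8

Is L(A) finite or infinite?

State q8 is reachable from the start and can reach an accepting state, and it lies on the cycle q8 → q8.
Traversing that cycle any number of times yields accepted strings of unbounded length, so the language is infinite.

infinite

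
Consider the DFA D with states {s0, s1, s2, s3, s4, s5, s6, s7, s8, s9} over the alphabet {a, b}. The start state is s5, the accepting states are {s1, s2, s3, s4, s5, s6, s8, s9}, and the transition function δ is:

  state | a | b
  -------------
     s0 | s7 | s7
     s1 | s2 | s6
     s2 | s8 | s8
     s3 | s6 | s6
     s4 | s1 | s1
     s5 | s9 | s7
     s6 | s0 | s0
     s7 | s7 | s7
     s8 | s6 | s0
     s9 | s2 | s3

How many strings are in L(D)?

10

The useful subgraph on states {s2, s3, s5, s6, s8, s9} is acyclic, so L(D) is finite; the longest accepting path visits 5 useful states, giving maximum string length 4.
Counting accepting paths from s5 by length: 1 of length 0, 1 of length 1, 2 of length 2, 4 of length 3, 2 of length 4. Total 10.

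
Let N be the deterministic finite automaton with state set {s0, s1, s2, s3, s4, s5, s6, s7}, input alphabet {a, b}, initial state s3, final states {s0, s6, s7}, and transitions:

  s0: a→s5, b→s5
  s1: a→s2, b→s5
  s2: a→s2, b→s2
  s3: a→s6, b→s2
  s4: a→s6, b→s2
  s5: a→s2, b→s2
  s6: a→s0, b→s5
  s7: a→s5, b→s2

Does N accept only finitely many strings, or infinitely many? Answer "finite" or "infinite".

The useful states (reachable from s3 and able to reach an accepting state) are {s0, s3, s6}.
Restricted to these states the transition graph has no cycle, so every accepting path has bounded length and L is finite.

finite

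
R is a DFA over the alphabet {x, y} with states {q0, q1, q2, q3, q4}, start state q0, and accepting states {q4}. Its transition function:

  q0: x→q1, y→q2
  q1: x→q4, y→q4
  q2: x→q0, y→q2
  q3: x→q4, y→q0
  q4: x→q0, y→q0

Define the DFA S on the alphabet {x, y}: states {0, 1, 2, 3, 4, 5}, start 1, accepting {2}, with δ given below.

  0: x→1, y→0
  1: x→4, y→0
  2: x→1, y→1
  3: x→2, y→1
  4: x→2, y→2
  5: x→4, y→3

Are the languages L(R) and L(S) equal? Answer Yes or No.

Yes

Exploring the product automaton R × S from the start pair (q0, 1), following both machines on each input symbol, reaches 4 state pairs: (q0, 1), (q1, 4), (q2, 0), (q4, 2).
R accepts in {q4} and S accepts in {2}. In every reachable pair the two components are either both accepting — (q4, 2) — or both non-accepting, so no string is accepted by exactly one of the machines: L(R) \ L(S) and L(S) \ L(R) are both empty.
Hence every string is accepted by R iff it is accepted by S, and the two languages coincide.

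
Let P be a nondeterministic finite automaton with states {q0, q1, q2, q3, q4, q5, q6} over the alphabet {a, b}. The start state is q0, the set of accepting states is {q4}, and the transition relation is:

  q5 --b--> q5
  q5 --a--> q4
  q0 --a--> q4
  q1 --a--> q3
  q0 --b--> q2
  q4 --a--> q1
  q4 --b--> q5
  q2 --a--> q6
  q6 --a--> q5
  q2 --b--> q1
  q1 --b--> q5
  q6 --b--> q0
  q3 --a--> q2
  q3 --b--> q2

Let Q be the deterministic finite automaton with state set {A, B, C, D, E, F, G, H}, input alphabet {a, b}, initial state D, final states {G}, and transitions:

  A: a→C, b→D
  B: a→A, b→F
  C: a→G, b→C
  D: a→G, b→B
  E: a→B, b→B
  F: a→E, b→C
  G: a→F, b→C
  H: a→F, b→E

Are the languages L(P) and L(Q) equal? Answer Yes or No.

Exploring the product automaton P × Q from the start pair (q0, D), following both machines on each input symbol, reaches 7 state pairs: (q0, D), (q4, G), (q2, B), (q1, F), (q5, C), (q6, A), (q3, E).
P accepts in {q4} and Q accepts in {G}. In every reachable pair the two components are either both accepting — (q4, G) — or both non-accepting, so no string is accepted by exactly one of the machines: L(P) \ L(Q) and L(Q) \ L(P) are both empty.
Hence every string is accepted by P iff it is accepted by Q, and the two languages coincide.

Yes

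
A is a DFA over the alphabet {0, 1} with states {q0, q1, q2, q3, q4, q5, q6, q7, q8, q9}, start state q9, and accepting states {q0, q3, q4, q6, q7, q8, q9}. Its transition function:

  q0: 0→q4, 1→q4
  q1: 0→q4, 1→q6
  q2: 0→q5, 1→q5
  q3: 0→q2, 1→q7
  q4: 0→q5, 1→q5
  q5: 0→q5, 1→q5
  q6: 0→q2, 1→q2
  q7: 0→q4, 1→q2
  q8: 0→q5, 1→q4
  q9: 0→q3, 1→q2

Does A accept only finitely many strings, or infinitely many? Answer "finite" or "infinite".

finite

The useful states (reachable from q9 and able to reach an accepting state) are {q3, q4, q7, q9}.
Restricted to these states the transition graph has no cycle, so every accepting path has bounded length and L is finite.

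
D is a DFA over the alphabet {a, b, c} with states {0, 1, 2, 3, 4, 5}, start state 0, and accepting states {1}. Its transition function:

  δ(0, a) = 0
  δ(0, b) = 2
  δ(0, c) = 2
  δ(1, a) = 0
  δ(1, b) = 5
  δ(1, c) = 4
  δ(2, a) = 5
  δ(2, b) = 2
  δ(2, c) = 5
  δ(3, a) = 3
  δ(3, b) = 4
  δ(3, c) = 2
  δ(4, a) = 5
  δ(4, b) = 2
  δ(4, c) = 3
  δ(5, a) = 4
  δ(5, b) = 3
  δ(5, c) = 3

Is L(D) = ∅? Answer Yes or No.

The states reachable from the start state are {0, 2, 3, 4, 5}.
None of the accepting states {1} is reachable, so no string is accepted and L(D) = ∅.

Yes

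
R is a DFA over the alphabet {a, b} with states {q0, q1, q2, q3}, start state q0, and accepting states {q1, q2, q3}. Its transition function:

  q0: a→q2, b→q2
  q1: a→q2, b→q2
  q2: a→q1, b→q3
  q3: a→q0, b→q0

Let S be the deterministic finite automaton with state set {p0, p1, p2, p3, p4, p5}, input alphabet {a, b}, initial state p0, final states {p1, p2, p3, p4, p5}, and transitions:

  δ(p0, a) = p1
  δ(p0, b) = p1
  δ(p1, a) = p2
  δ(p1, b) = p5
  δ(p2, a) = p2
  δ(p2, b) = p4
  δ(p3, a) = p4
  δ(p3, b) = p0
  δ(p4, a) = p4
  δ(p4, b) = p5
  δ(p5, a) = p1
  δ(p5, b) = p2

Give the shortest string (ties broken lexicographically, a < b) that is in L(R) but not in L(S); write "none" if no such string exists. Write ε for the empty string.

Exploring the product automaton R × S from the start pair (q0, p0), following both machines on each input symbol, reaches 15 state pairs: (q0, p0), (q2, p1), (q1, p2), (q3, p5), (q2, p2), (q2, p4), (q0, p1), (q0, p2), (q3, p4), (q1, p4), (q2, p5), (q0, p4), (q0, p5), (q1, p1), (q3, p2).
R accepts in {q1, q2, q3} and S accepts in {p1, p2, p3, p4, p5}. The reachable pairs whose R-component is accepting are (q2, p1), (q1, p2), (q3, p5), (q2, p2), (q2, p4), (q3, p4), (q1, p4), (q2, p5), (q1, p1), (q3, p2); in each of them the S-component is accepting too, so the product for L(R) \ L(S) (R-component accepting, S-component rejecting) has no reachable accepting pair and the difference is empty.
So every string accepted by R is also accepted by S: L(R) \ L(S) = ∅ and there is no such string.

none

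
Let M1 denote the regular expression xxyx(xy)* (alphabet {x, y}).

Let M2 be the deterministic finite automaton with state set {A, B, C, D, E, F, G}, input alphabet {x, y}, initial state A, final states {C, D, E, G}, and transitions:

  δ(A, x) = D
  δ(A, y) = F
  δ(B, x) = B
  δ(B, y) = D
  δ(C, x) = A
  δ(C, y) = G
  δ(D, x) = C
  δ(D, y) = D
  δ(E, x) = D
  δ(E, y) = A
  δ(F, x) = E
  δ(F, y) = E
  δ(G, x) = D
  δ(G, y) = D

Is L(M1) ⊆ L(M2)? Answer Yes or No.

Converting the expression M1 to a DFA (subset construction, then merging equivalent states) gives the minimal DFA with states {r0, r1, r2, r3, r4, r5, r6}, start state r0, accepting states {r5} and transitions r0: x→r1, y→r2; r1: x→r3, y→r2; r2: x→r2, y→r2; r3: x→r2, y→r4; r4: x→r5, y→r2; r5: x→r6, y→r2; r6: x→r2, y→r5.
Exploring the product automaton M1 × M2 from the start pair (r0, A), following both machines on each input symbol, reaches 14 state pairs: (r0, A), (r1, D), (r2, F), (r3, C), (r2, D), (r2, E), (r2, A), (r4, G), (r2, C), (r5, D), (r2, G), (r6, C), (r5, G), (r6, D).
M1 accepts in {r5} and M2 accepts in {C, D, E, G}. The reachable pairs whose M1-component is accepting are (r5, D), (r5, G); in each of them the M2-component is accepting too, so the product for L(M1) \ L(M2) (M1-component accepting, M2-component rejecting) has no reachable accepting pair and the difference is empty.
Hence every string in L(M1) is also in L(M2).

Yes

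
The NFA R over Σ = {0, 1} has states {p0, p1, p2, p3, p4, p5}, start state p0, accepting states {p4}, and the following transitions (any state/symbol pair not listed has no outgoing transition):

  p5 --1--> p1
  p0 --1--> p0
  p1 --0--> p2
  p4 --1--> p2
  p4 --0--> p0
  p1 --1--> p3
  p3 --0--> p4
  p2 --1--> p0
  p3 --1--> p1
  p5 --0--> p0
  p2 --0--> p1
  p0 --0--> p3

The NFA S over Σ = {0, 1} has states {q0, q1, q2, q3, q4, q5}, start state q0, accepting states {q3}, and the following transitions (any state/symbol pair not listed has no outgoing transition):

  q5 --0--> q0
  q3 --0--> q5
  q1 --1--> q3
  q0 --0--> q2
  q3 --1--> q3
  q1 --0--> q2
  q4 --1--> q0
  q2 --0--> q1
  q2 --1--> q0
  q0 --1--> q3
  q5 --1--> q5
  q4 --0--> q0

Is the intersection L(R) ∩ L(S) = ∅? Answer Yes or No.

Yes

Exploring the product automaton R × S from the start pair (p0, q0), following both machines on each input symbol, reaches 24 state pairs: (p0, q0), (p3, q2), (p0, q3), (p4, q1), (p1, q0), (p3, q5), (p0, q2), (p2, q3), (p2, q2), (p3, q3), (p4, q0), (p1, q5), (p3, q1), (p1, q1), (p4, q5), (p1, q3), (p2, q0), (p4, q2), (p2, q5), (p1, q2), (p0, q1), (p0, q5), (p2, q1), (p3, q0).
R accepts in {p4} and S accepts in {q3}; no reachable pair has both components accepting, so no string drives both machines to acceptance simultaneously and L(R) ∩ L(S) = ∅.
So no string is accepted by both, and the intersection is empty.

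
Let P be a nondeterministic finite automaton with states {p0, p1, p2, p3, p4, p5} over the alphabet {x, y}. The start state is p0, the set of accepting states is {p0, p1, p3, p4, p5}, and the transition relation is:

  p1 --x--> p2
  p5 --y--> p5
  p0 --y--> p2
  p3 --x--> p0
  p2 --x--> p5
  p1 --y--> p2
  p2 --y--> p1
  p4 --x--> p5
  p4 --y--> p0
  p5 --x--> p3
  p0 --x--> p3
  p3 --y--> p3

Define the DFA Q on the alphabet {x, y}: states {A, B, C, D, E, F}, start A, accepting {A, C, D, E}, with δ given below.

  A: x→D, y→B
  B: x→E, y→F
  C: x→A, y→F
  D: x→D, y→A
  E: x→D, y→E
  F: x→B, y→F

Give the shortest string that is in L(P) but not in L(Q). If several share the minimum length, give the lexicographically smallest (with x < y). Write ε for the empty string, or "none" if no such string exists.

yy

The string yy is accepted by P but not by Q.
No shorter string lies in the difference, and yy is the lexicographically first length-2 string in L(P) \ L(Q).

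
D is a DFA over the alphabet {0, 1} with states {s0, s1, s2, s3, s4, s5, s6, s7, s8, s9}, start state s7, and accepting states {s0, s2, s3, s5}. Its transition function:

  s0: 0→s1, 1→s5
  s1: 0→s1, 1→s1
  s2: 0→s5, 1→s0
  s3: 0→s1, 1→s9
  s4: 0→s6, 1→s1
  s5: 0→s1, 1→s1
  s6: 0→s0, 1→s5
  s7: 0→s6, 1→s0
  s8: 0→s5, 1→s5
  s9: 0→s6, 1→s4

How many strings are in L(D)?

5

The useful subgraph on states {s0, s5, s6, s7} is acyclic, so L(D) is finite; the longest accepting path visits 4 useful states, giving maximum string length 3.
Counting accepting paths from s7 by length: 1 of length 1, 3 of length 2, 1 of length 3. Total 5.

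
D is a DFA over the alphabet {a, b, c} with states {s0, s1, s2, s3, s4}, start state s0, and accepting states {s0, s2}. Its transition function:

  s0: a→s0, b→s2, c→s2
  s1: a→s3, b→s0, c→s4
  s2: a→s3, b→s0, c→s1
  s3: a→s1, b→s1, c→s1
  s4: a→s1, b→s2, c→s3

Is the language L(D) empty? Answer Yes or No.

No

The empty string ε is accepted: the run s0 ends in the accepting state s0.
Since at least one string is accepted, L(D) is not empty.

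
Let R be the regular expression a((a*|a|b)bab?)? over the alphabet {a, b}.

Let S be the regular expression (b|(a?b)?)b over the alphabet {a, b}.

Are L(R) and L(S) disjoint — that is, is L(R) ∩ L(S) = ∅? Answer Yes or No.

Yes

Converting the expression R to a DFA (subset construction, then merging equivalent states) gives the minimal DFA with states {r0, r1, r2, r3, r4, r5, r6, r7}, start state r0, accepting states {r1, r6, r7} and transitions r0: a→r1, b→r2; r1: a→r3, b→r4; r2: a→r2, b→r2; r3: a→r3, b→r5; r4: a→r6, b→r5; r5: a→r6, b→r2; r6: a→r2, b→r7; r7: a→r2, b→r2.
Converting the expression S to a DFA (subset construction, then merging equivalent states) gives the minimal DFA with states {s0, s1, s2, s3, s4, s5}, start state s0, accepting states {s2, s5} and transitions s0: a→s1, b→s2; s1: a→s3, b→s4; s2: a→s3, b→s5; s3: a→s3, b→s3; s4: a→s3, b→s5; s5: a→s3, b→s3.
Exploring the product automaton R × S from the start pair (r0, s0), following both machines on each input symbol, reaches 11 state pairs: (r0, s0), (r1, s1), (r2, s2), (r3, s3), (r4, s4), (r2, s3), (r2, s5), (r5, s3), (r6, s3), (r5, s5), (r7, s3).
R accepts in {r1, r6, r7} and S accepts in {s2, s5}; no reachable pair has both components accepting, so no string drives both machines to acceptance simultaneously and L(R) ∩ L(S) = ∅.
So no string is accepted by both, and the intersection is empty.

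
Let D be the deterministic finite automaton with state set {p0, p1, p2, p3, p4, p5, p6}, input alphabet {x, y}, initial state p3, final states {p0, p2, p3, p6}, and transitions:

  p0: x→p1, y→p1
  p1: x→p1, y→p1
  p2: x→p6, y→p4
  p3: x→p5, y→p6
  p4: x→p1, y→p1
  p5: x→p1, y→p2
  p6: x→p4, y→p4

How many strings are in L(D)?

The useful subgraph on states {p2, p3, p5, p6} is acyclic, so L(D) is finite; the longest accepting path visits 4 useful states, giving maximum string length 3.
Counting accepting paths from p3 by length: 1 of length 0, 1 of length 1, 1 of length 2, 1 of length 3. Total 4.

4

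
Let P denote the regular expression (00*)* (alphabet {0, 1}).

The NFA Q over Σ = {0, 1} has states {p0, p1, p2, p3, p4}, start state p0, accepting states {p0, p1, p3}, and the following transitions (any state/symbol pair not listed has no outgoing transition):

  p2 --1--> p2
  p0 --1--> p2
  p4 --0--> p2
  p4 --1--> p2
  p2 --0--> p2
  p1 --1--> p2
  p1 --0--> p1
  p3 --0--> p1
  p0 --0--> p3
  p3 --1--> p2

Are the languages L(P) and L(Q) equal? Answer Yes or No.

Converting the expression P to a DFA (subset construction, then merging equivalent states) gives the minimal DFA with states {r0, r1}, start state r0, accepting states {r0} and transitions r0: 0→r0, 1→r1; r1: 0→r1, 1→r1.
Exploring the product automaton P × Q from the start pair (r0, p0), following both machines on each input symbol, reaches 4 state pairs: (r0, p0), (r0, p3), (r1, p2), (r0, p1).
P accepts in {r0} and Q accepts in {p0, p1, p3}. In every reachable pair the two components are either both accepting — (r0, p0), (r0, p3), (r0, p1) — or both non-accepting, so no string is accepted by exactly one of the machines: L(P) \ L(Q) and L(Q) \ L(P) are both empty.
Hence every string is accepted by P iff it is accepted by Q, and the two languages coincide.

Yes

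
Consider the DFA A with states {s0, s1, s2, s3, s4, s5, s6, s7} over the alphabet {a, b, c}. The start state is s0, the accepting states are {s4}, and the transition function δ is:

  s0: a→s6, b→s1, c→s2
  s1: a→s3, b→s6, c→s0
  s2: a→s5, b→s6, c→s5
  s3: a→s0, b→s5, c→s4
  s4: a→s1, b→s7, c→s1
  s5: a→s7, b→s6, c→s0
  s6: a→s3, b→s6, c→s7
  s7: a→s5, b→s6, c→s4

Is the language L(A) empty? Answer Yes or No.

No

The string aac is accepted: the run s0 → s6 → s3 → s4 ends in the accepting state s4.
Since at least one string is accepted, L(A) is not empty.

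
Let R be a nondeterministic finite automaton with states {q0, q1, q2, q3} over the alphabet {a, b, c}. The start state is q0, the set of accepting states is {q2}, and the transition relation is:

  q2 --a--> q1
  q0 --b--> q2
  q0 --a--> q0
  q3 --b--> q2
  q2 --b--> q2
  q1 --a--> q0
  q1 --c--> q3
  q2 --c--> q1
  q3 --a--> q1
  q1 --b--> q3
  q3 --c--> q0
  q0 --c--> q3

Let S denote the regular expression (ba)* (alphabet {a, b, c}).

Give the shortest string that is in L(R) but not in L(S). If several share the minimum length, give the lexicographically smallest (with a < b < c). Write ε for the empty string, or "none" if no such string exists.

b

The string b is accepted by R but not by S.
No shorter string lies in the difference, and b is the lexicographically first length-1 string in L(R) \ L(S).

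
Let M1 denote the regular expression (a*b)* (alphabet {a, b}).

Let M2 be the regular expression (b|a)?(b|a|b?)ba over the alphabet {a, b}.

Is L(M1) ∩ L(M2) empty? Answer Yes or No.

Converting the expression M1 to a DFA (subset construction, then merging equivalent states) gives the minimal DFA with states {r0, r1}, start state r0, accepting states {r0} and transitions r0: a→r1, b→r0; r1: a→r1, b→r0.
Converting the expression M2 to a DFA (subset construction, then merging equivalent states) gives the minimal DFA with states {t0, t1, t2, t3, t4, t5, t6, t7, t8}, start state t0, accepting states {t5, t8} and transitions t0: a→t1, b→t2; t1: a→t3, b→t4; t2: a→t5, b→t4; t3: a→t6, b→t7; t4: a→t8, b→t7; t5: a→t6, b→t7; t6: a→t6, b→t6; t7: a→t8, b→t6; t8: a→t6, b→t6.
Exploring the product automaton M1 × M2 from the start pair (r0, t0), following both machines on each input symbol, reaches 10 state pairs: (r0, t0), (r1, t1), (r0, t2), (r1, t3), (r0, t4), (r1, t5), (r1, t6), (r0, t7), (r1, t8), (r0, t6).
M1 accepts in {r0} and M2 accepts in {t5, t8}; no reachable pair has both components accepting, so no string drives both machines to acceptance simultaneously and L(M1) ∩ L(M2) = ∅.
So no string is accepted by both, and the intersection is empty.

Yes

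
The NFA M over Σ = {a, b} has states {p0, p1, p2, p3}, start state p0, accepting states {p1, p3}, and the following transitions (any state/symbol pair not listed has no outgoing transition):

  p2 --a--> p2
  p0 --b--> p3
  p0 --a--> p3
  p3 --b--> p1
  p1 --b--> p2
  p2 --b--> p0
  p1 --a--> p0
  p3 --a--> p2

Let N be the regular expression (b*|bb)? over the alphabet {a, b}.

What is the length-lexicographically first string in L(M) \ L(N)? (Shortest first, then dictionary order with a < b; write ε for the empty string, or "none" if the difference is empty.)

The string a is accepted by M but not by N.
No shorter string lies in the difference, and a is the lexicographically first length-1 string in L(M) \ L(N).

a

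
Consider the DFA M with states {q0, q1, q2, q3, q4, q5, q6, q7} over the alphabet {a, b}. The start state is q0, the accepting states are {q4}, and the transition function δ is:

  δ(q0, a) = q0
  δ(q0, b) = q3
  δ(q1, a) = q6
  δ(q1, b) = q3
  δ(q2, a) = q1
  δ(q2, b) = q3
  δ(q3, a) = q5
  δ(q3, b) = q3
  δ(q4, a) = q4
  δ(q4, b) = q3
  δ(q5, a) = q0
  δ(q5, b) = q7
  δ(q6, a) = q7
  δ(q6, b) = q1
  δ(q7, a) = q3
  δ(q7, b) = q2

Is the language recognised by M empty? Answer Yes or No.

Yes

The states reachable from the start state are {q0, q1, q2, q3, q5, q6, q7}.
None of the accepting states {q4} is reachable, so no string is accepted and L(M) = ∅.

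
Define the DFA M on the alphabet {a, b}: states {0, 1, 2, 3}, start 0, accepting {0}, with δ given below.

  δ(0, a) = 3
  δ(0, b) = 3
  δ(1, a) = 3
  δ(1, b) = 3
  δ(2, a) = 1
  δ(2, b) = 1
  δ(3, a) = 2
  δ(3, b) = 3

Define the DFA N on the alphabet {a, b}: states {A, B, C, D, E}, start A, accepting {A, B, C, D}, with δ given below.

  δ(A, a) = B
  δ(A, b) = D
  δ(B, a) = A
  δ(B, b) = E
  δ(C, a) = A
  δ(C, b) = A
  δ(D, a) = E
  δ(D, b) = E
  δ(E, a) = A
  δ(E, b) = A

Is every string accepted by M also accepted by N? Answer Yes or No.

Yes

Exploring the product automaton M × N from the start pair (0, A), following both machines on each input symbol, reaches 12 state pairs: (0, A), (3, B), (3, D), (2, A), (3, E), (2, E), (1, B), (1, D), (3, A), (1, A), (2, B), (1, E).
M accepts in {0} and N accepts in {A, B, C, D}. The reachable pairs whose M-component is accepting are (0, A); in each of them the N-component is accepting too, so the product for L(M) \ L(N) (M-component accepting, N-component rejecting) has no reachable accepting pair and the difference is empty.
Hence every string in L(M) is also in L(N).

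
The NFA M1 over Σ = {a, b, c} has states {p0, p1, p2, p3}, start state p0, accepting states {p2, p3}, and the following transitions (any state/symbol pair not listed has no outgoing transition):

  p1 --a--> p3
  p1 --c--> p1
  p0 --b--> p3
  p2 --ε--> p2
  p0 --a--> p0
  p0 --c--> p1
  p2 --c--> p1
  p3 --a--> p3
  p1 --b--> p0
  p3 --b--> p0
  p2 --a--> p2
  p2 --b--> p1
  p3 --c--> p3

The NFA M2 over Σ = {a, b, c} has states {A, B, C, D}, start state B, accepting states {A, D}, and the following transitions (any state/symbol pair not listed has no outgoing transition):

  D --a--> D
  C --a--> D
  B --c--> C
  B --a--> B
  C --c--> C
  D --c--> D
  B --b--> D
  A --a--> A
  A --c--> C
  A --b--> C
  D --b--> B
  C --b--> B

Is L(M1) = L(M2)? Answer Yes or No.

Yes

Exploring the product automaton M1 × M2 from the start pair (p0, B), following both machines on each input symbol, reaches 3 state pairs: (p0, B), (p3, D), (p1, C).
M1 accepts in {p2, p3} and M2 accepts in {A, D}. In every reachable pair the two components are either both accepting — (p3, D) — or both non-accepting, so no string is accepted by exactly one of the machines: L(M1) \ L(M2) and L(M2) \ L(M1) are both empty.
Hence every string is accepted by M1 iff it is accepted by M2, and the two languages coincide.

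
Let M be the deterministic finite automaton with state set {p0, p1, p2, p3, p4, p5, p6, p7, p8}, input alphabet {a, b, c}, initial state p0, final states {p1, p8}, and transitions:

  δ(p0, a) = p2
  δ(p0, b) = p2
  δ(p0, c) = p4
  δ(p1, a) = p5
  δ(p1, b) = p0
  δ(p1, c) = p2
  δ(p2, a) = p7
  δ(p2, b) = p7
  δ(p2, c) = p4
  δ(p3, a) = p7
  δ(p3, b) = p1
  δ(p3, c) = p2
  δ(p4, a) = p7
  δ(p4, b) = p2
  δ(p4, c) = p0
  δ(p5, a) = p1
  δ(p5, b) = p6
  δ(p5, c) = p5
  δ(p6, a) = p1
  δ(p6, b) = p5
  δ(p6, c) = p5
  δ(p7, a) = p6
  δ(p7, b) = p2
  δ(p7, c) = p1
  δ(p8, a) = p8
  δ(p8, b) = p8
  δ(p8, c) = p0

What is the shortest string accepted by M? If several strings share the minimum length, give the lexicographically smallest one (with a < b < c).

A breadth-first search from p0 reaches an accepting state first via the path p0 → p2 → p7 → p1 on input aac.
No string of length < 3 is accepted (BFS exhausts all shorter strings without reaching an accepting state), and aac is the lexicographically least accepting string of length 3.

aac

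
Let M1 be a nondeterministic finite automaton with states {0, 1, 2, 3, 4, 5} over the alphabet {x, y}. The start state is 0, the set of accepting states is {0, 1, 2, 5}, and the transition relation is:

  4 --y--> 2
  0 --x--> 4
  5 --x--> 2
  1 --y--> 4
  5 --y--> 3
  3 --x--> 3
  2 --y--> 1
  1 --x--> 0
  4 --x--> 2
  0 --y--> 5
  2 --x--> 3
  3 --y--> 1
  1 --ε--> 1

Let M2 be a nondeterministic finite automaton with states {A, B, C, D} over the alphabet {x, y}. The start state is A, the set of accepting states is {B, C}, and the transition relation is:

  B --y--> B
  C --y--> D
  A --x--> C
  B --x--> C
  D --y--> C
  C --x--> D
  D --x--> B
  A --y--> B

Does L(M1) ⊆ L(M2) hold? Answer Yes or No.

No

The empty string ε is in L(M1) but not in L(M2).
So L(M1) ⊄ L(M2).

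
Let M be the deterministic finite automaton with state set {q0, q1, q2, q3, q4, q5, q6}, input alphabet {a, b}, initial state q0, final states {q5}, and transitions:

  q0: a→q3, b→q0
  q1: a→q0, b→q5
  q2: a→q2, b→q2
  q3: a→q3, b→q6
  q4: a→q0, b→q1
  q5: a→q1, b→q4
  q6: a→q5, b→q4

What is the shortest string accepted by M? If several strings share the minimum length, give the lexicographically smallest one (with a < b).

aba

A breadth-first search from q0 reaches an accepting state first via the path q0 → q3 → q6 → q5 on input aba.
No string of length < 3 is accepted (BFS exhausts all shorter strings without reaching an accepting state), and aba is the lexicographically least accepting string of length 3.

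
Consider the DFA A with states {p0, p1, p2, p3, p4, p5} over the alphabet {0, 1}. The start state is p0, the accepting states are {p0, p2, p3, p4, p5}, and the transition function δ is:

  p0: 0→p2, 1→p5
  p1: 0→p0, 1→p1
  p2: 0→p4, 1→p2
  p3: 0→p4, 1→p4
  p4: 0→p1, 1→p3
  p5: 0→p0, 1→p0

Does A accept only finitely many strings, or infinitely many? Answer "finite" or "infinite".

infinite

State p2 is reachable from the start and can reach an accepting state, and it lies on the cycle p2 → p2.
Traversing that cycle any number of times yields accepted strings of unbounded length, so the language is infinite.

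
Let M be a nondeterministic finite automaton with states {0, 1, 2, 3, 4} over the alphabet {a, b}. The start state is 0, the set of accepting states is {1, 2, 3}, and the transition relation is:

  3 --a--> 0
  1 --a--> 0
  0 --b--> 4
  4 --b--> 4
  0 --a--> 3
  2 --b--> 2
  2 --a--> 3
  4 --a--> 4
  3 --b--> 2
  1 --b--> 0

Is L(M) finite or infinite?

infinite

State 0 is reachable from the start and can reach an accepting state, and it lies on the cycle 0 → 3 → 0.
Traversing that cycle any number of times yields accepted strings of unbounded length, so the language is infinite.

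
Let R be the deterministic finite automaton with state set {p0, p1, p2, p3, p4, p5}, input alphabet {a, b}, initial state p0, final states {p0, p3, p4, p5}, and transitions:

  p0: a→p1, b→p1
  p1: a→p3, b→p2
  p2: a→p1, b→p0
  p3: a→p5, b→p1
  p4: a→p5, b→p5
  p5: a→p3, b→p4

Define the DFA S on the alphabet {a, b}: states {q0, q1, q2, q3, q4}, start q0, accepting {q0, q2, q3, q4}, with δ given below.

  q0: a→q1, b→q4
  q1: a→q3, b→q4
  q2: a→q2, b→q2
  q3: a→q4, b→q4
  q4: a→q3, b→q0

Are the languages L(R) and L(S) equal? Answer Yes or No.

The string aaaba is accepted by R but rejected by S.
So L(R) ≠ L(S).

No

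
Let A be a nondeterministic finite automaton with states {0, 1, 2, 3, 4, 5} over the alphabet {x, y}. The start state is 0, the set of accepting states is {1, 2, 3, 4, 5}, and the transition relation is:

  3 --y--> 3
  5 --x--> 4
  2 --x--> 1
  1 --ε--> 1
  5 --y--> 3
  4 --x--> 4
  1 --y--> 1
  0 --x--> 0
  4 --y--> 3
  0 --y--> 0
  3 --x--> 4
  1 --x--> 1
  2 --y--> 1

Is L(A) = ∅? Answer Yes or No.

Yes

The states reachable from the start state are {0}.
None of the accepting states {1, 2, 3, 4, 5} is reachable, so no string is accepted and L(A) = ∅.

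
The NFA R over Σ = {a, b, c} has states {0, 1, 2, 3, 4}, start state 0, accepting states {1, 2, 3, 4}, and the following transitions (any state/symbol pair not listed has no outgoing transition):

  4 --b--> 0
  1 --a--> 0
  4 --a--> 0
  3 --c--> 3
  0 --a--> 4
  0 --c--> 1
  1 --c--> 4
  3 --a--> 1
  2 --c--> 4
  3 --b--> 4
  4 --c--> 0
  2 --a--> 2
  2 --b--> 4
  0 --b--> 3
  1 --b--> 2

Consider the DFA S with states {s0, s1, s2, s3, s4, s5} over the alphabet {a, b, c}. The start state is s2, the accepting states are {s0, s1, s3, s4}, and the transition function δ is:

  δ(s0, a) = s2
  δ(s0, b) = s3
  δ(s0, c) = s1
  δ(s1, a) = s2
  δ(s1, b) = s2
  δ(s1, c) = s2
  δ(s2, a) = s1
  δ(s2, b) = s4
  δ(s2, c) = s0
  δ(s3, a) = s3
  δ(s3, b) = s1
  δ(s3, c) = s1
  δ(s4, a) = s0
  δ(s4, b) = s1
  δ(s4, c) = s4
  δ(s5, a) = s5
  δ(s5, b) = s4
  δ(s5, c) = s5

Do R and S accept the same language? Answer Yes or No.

Yes

Exploring the product automaton R × S from the start pair (0, s2), following both machines on each input symbol, reaches 5 state pairs: (0, s2), (4, s1), (3, s4), (1, s0), (2, s3).
R accepts in {1, 2, 3, 4} and S accepts in {s0, s1, s3, s4}. In every reachable pair the two components are either both accepting — (4, s1), (3, s4), (1, s0), (2, s3) — or both non-accepting, so no string is accepted by exactly one of the machines: L(R) \ L(S) and L(S) \ L(R) are both empty.
Hence every string is accepted by R iff it is accepted by S, and the two languages coincide.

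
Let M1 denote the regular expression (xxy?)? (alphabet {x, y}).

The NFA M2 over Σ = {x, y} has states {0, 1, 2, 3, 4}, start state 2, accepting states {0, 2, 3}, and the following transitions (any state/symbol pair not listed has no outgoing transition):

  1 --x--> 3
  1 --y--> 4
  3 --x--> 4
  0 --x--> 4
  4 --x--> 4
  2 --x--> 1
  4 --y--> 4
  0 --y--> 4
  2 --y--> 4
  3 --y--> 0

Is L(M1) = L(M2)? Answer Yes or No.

Converting the expression M1 to a DFA (subset construction, then merging equivalent states) gives the minimal DFA with states {r0, r1, r2, r3, r4}, start state r0, accepting states {r0, r3, r4} and transitions r0: x→r1, y→r2; r1: x→r3, y→r2; r2: x→r2, y→r2; r3: x→r2, y→r4; r4: x→r2, y→r2.
Exploring the product automaton M1 × M2 from the start pair (r0, 2), following both machines on each input symbol, reaches 5 state pairs: (r0, 2), (r1, 1), (r2, 4), (r3, 3), (r4, 0).
M1 accepts in {r0, r3, r4} and M2 accepts in {0, 2, 3}. In every reachable pair the two components are either both accepting — (r0, 2), (r3, 3), (r4, 0) — or both non-accepting, so no string is accepted by exactly one of the machines: L(M1) \ L(M2) and L(M2) \ L(M1) are both empty.
Hence every string is accepted by M1 iff it is accepted by M2, and the two languages coincide.

Yes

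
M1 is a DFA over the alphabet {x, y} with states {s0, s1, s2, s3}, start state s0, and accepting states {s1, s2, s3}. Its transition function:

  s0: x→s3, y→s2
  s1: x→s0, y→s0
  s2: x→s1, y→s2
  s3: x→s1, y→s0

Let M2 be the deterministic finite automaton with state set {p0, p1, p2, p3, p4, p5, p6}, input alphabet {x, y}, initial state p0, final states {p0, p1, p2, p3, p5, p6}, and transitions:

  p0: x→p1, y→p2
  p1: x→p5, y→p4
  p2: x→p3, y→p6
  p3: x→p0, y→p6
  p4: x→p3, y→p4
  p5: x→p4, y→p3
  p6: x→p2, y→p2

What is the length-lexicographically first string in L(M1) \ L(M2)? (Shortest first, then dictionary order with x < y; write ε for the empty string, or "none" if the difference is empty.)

The string xyy is accepted by M1 but not by M2.
No shorter string lies in the difference, and xyy is the lexicographically first length-3 string in L(M1) \ L(M2).

xyy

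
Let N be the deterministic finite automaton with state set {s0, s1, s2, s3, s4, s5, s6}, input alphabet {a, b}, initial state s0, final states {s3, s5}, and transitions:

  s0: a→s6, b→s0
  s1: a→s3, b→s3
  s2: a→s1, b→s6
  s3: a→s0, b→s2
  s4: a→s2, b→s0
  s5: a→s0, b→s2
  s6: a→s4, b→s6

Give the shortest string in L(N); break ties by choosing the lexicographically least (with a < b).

aaaaa

A breadth-first search from s0 reaches an accepting state first via the path s0 → s6 → s4 → s2 → s1 → s3 on input aaaaa.
No string of length < 5 is accepted (BFS exhausts all shorter strings without reaching an accepting state), and aaaaa is the lexicographically least accepting string of length 5.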